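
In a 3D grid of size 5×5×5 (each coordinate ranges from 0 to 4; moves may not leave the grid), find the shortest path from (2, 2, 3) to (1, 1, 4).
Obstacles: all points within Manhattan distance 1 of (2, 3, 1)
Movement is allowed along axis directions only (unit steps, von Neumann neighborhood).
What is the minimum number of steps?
3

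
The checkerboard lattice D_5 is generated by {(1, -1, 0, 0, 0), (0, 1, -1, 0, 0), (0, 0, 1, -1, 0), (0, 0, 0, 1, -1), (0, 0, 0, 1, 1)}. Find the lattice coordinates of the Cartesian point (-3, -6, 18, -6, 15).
-3b₁ - 9b₂ + 9b₃ - 6b₄ + 9b₅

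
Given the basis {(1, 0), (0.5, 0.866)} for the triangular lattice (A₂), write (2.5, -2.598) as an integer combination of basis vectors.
4b₁ - 3b₂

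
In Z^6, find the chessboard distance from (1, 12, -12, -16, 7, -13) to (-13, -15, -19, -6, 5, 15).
28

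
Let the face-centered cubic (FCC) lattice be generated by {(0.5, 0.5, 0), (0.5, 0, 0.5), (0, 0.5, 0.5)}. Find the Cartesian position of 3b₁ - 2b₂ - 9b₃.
(0.5, -3, -5.5)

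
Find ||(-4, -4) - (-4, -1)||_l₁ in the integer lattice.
3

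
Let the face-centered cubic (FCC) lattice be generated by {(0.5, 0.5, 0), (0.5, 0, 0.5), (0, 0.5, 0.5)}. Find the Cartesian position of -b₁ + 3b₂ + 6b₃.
(1, 2.5, 4.5)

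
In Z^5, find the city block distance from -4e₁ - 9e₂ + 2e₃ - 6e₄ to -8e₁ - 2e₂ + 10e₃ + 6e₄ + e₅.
32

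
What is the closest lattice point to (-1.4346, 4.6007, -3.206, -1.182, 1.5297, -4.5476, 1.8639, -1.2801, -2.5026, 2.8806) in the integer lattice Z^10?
(-1, 5, -3, -1, 2, -5, 2, -1, -3, 3)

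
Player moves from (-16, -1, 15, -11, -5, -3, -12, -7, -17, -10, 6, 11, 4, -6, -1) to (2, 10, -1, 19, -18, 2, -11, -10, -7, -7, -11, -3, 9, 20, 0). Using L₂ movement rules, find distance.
55.6866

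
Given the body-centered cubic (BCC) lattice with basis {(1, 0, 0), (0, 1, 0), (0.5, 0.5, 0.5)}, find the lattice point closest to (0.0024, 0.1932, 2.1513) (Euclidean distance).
(0, 0, 2)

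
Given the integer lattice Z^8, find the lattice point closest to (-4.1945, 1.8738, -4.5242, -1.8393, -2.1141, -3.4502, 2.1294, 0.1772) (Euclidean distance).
(-4, 2, -5, -2, -2, -3, 2, 0)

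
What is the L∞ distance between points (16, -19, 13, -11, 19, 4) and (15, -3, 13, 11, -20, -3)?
39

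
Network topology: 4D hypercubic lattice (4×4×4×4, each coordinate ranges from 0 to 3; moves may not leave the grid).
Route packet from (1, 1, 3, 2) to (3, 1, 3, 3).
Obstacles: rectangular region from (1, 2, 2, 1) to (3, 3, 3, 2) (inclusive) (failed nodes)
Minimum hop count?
3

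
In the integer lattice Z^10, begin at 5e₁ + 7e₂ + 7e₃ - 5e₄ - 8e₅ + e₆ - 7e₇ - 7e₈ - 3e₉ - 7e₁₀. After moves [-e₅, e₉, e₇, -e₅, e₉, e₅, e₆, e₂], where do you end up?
(5, 8, 7, -5, -9, 2, -6, -7, -1, -7)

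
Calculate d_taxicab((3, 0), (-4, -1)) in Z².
8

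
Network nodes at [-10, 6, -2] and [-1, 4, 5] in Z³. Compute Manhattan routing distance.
18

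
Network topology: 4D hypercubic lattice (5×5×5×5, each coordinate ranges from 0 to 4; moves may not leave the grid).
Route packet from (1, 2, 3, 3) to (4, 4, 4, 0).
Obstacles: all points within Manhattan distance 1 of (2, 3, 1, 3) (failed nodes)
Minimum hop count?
9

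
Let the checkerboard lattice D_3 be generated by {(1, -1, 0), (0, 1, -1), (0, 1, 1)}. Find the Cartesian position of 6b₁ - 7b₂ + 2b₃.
(6, -11, 9)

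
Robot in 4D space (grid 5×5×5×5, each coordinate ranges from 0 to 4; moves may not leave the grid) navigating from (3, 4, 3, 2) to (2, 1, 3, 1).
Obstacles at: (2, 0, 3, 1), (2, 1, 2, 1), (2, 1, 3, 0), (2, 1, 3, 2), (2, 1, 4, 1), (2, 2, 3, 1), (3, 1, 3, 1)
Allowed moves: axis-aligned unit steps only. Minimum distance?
7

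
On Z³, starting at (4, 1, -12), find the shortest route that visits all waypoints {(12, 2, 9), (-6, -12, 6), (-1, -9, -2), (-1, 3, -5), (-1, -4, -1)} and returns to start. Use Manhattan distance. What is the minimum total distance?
112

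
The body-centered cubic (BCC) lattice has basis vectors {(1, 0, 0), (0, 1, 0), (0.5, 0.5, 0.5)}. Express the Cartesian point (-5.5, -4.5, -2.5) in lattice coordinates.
-3b₁ - 2b₂ - 5b₃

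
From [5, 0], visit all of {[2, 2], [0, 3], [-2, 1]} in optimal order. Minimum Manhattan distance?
12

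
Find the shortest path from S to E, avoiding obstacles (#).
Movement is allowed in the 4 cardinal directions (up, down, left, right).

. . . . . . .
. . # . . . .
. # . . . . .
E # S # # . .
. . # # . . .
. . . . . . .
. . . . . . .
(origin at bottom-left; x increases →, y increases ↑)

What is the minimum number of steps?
10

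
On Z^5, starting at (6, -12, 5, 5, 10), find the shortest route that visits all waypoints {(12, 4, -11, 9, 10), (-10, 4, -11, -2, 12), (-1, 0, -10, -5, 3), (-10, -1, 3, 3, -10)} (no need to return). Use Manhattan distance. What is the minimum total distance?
147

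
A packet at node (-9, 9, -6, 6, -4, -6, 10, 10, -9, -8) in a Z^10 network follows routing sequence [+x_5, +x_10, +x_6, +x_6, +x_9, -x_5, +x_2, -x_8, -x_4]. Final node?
(-9, 10, -6, 5, -4, -4, 10, 9, -8, -7)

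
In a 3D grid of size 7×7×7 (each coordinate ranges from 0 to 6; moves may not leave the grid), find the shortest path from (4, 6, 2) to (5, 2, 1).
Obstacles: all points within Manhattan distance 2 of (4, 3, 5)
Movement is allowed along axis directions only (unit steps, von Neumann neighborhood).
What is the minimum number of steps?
6
(one shortest path: (4, 6, 2) → (5, 6, 2) → (5, 5, 2) → (5, 4, 2) → (5, 3, 2) → (5, 2, 2) → (5, 2, 1))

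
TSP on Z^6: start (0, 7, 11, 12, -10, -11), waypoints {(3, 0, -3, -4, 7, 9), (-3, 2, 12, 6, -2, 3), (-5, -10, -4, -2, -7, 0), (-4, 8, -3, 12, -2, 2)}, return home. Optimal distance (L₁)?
210
(one optimal route: (0, 7, 11, 12, -10, -11) → (-3, 2, 12, 6, -2, 3) → (3, 0, -3, -4, 7, 9) → (-5, -10, -4, -2, -7, 0) → (-4, 8, -3, 12, -2, 2) → (0, 7, 11, 12, -10, -11))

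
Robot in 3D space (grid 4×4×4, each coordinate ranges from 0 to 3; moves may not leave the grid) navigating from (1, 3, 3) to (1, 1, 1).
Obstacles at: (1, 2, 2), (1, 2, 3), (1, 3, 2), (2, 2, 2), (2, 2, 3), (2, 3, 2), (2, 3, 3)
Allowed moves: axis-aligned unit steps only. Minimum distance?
6
(one shortest path: (1, 3, 3) → (0, 3, 3) → (0, 2, 3) → (0, 1, 3) → (1, 1, 3) → (1, 1, 2) → (1, 1, 1))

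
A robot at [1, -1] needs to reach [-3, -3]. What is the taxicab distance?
6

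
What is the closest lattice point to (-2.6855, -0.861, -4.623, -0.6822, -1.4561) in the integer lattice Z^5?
(-3, -1, -5, -1, -1)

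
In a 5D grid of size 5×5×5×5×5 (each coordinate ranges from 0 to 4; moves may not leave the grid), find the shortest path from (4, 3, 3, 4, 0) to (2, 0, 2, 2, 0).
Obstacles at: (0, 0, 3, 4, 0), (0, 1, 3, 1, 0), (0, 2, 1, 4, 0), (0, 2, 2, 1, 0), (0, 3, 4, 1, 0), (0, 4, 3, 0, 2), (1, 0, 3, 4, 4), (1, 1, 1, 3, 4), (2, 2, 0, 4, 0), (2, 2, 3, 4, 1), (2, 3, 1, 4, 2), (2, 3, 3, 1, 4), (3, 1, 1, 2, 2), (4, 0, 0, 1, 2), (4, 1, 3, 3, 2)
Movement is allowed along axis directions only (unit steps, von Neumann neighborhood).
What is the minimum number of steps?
8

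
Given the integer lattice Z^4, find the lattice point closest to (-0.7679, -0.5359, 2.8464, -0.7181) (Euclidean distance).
(-1, -1, 3, -1)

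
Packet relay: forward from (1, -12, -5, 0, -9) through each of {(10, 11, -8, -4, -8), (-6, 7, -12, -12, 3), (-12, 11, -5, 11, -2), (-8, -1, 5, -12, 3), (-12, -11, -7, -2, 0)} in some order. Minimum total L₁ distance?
182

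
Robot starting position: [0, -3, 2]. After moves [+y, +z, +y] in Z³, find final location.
(0, -1, 3)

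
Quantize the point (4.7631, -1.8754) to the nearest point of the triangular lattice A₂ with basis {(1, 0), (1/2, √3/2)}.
(5, -1.732)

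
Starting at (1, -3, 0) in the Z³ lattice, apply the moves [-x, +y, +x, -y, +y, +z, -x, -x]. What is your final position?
(-1, -2, 1)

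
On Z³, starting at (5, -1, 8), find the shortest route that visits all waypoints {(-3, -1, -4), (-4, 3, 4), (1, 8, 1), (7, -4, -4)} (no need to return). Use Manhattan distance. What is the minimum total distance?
56
(one optimal route: (5, -1, 8) → (7, -4, -4) → (-3, -1, -4) → (-4, 3, 4) → (1, 8, 1))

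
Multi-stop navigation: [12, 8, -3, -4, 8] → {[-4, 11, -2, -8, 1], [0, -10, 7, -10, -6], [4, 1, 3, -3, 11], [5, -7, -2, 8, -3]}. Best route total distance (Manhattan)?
144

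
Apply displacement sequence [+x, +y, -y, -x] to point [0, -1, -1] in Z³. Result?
(0, -1, -1)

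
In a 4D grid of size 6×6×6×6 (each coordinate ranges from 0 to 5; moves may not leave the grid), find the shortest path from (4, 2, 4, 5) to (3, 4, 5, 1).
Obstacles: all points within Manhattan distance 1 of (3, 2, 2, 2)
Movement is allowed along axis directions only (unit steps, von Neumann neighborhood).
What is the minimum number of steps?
8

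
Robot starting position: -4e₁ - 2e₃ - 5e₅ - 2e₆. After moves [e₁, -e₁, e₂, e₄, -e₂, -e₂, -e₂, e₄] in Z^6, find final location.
(-4, -2, -2, 2, -5, -2)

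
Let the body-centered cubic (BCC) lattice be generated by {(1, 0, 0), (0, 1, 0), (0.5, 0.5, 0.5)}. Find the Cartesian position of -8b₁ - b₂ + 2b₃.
(-7, 0, 1)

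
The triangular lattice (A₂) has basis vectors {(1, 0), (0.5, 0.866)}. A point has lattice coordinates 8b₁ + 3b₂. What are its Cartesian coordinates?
(9.5, 2.598)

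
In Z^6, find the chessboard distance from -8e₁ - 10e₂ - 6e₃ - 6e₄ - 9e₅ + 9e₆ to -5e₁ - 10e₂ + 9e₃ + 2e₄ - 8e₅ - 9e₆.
18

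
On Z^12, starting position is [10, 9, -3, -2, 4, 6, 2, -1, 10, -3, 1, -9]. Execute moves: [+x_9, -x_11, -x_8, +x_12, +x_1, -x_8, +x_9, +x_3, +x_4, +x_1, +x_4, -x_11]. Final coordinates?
(12, 9, -2, 0, 4, 6, 2, -3, 12, -3, -1, -8)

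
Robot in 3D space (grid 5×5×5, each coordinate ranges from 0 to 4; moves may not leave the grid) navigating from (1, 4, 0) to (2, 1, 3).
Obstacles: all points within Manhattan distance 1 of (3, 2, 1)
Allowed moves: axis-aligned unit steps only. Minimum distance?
7
(one shortest path: (1, 4, 0) → (2, 4, 0) → (2, 3, 0) → (2, 2, 0) → (2, 1, 0) → (2, 1, 1) → (2, 1, 2) → (2, 1, 3))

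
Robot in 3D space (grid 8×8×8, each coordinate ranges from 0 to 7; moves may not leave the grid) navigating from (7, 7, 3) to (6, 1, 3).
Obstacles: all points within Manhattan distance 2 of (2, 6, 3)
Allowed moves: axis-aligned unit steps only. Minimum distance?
7
(one shortest path: (7, 7, 3) → (6, 7, 3) → (6, 6, 3) → (6, 5, 3) → (6, 4, 3) → (6, 3, 3) → (6, 2, 3) → (6, 1, 3))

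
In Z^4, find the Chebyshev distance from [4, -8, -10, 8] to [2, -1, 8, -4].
18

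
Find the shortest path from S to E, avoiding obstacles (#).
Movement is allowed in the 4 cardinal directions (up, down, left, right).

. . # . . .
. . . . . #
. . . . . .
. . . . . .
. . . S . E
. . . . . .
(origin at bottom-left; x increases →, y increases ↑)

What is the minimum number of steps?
2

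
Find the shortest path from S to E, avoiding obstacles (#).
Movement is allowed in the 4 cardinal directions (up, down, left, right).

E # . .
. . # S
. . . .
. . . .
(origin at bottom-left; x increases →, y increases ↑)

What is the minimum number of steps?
6
(one shortest path: (3, 2) → (3, 1) → (2, 1) → (1, 1) → (0, 1) → (0, 2) → (0, 3))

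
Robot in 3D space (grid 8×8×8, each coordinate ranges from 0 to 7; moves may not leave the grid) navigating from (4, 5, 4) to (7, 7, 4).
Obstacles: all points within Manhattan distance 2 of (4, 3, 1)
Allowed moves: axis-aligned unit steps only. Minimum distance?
5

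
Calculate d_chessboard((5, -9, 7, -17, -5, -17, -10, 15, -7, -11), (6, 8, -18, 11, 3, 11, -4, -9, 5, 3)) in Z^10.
28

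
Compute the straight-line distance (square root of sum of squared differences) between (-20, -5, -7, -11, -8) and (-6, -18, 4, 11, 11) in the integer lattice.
36.4829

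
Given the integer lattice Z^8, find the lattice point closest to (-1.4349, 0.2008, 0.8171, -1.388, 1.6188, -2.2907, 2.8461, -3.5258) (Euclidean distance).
(-1, 0, 1, -1, 2, -2, 3, -4)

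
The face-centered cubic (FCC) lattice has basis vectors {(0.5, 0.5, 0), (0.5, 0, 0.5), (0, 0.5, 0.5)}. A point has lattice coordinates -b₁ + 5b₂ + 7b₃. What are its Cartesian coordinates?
(2, 3, 6)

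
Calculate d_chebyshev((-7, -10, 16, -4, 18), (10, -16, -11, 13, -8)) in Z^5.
27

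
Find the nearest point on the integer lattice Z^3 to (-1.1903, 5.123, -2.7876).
(-1, 5, -3)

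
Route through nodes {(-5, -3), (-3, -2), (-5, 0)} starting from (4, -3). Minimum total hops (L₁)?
14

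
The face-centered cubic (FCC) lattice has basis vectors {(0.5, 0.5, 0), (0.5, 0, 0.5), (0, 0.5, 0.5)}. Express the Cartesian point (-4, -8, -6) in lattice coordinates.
-6b₁ - 2b₂ - 10b₃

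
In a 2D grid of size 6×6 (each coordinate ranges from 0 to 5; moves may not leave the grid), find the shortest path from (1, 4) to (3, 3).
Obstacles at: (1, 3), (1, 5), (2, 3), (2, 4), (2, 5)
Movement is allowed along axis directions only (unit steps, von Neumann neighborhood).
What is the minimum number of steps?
7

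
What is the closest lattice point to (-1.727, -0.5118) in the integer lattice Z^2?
(-2, -1)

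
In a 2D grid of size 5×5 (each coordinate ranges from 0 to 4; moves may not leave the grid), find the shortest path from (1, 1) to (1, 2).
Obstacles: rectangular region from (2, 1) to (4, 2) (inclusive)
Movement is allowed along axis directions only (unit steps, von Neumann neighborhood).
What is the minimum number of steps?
1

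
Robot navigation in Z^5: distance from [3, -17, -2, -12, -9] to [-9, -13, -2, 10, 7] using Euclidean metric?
30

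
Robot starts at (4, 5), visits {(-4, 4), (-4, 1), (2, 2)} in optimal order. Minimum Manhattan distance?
15
(one optimal route: (4, 5) → (2, 2) → (-4, 1) → (-4, 4))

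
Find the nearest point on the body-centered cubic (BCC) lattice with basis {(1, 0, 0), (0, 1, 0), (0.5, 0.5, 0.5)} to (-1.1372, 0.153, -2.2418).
(-1, 0, -2)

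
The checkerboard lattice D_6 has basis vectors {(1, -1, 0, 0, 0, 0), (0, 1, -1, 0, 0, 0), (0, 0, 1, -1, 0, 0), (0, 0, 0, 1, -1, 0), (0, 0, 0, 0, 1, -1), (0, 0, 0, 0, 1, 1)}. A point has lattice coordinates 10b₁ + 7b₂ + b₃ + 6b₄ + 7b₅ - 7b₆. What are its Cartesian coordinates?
(10, -3, -6, 5, -6, -14)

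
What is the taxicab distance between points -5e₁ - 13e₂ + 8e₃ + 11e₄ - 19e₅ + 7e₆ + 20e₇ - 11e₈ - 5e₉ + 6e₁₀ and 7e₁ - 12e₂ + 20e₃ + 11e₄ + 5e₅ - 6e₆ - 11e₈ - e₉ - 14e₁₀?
106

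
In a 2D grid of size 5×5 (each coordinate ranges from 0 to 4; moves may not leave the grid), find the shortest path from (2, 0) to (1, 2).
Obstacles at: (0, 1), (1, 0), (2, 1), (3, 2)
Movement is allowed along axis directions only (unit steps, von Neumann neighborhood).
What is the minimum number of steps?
9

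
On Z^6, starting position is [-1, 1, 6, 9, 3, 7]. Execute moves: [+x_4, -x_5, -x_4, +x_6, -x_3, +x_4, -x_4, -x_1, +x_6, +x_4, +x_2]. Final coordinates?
(-2, 2, 5, 10, 2, 9)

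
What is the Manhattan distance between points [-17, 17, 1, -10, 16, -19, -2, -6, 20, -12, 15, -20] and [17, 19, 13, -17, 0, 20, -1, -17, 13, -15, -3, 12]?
182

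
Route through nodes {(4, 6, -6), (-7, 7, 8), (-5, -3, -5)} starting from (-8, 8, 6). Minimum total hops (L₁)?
48
(one optimal route: (-8, 8, 6) → (-7, 7, 8) → (-5, -3, -5) → (4, 6, -6))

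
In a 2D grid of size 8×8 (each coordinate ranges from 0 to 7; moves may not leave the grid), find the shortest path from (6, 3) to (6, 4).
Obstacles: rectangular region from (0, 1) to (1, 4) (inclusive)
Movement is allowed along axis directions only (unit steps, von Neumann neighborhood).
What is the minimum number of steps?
1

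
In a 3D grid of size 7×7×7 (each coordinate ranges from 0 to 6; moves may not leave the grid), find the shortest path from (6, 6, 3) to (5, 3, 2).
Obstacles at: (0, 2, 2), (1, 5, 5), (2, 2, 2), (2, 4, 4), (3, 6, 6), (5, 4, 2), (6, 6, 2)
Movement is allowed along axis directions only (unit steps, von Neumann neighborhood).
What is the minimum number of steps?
5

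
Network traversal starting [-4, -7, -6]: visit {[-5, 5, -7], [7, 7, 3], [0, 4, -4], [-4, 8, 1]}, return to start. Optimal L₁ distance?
74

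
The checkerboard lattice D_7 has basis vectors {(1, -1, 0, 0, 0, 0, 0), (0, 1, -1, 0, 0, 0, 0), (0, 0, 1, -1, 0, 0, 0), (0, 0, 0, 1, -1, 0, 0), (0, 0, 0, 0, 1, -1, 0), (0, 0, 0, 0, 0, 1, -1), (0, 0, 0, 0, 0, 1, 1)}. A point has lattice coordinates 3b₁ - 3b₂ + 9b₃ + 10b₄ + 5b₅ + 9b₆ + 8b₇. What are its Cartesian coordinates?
(3, -6, 12, 1, -5, 12, -1)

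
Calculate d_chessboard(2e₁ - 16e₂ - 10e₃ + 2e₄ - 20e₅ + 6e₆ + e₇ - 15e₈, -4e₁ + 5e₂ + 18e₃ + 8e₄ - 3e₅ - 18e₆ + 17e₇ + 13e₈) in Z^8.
28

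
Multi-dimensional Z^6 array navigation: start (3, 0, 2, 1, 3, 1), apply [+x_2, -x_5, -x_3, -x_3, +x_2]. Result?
(3, 2, 0, 1, 2, 1)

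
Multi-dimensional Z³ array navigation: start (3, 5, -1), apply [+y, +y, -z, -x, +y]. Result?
(2, 8, -2)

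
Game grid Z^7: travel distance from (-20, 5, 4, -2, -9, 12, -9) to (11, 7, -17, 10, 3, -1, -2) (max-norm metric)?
31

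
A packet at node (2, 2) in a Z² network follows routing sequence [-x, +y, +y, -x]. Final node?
(0, 4)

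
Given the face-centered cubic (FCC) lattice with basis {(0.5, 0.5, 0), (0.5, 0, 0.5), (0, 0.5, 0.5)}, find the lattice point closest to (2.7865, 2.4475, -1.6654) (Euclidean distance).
(3, 2.5, -1.5)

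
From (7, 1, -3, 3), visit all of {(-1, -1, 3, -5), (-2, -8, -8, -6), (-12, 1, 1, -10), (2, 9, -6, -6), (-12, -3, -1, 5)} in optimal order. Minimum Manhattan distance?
109
(one optimal route: (7, 1, -3, 3) → (2, 9, -6, -6) → (-2, -8, -8, -6) → (-1, -1, 3, -5) → (-12, 1, 1, -10) → (-12, -3, -1, 5))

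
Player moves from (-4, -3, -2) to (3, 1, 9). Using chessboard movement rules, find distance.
11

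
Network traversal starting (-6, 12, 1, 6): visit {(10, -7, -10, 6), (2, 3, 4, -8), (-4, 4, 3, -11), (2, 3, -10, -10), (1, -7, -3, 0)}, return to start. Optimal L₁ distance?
148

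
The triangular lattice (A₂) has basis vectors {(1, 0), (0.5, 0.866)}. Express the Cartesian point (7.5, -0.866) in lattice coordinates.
8b₁ - b₂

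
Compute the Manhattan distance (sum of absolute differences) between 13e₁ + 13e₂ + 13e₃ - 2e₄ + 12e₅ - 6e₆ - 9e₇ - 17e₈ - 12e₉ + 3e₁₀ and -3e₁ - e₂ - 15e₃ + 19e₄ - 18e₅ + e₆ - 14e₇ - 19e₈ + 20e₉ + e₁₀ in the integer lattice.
157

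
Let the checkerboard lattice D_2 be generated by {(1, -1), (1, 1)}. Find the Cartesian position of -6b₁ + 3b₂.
(-3, 9)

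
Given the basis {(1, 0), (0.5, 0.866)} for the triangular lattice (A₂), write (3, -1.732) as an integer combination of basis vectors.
4b₁ - 2b₂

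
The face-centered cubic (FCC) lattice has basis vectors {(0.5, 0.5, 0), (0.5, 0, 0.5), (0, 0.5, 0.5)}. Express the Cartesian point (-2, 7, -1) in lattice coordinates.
6b₁ - 10b₂ + 8b₃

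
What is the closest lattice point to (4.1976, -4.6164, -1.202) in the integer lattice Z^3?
(4, -5, -1)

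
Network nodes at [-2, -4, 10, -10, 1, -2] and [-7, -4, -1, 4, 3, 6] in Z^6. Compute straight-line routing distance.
20.2485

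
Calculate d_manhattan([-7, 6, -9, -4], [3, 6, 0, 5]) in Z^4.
28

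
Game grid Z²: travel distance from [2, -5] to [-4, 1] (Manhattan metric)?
12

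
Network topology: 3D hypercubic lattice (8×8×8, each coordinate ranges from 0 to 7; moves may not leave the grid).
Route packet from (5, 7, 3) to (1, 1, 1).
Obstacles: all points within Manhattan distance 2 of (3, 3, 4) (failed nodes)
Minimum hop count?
12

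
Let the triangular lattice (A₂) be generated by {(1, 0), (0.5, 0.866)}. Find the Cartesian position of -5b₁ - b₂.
(-5.5, -0.866)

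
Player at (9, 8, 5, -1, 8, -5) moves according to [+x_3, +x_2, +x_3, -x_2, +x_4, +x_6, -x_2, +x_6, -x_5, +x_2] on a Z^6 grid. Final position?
(9, 8, 7, 0, 7, -3)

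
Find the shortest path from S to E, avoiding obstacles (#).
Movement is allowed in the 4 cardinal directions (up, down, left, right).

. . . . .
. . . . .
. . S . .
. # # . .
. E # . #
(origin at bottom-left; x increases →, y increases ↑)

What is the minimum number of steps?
5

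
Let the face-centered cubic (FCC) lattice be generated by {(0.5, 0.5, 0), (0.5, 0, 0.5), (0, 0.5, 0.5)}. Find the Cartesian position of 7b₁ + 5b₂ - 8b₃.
(6, -0.5, -1.5)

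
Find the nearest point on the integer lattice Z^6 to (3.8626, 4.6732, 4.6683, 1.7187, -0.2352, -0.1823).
(4, 5, 5, 2, 0, 0)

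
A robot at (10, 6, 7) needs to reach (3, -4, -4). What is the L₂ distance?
16.4317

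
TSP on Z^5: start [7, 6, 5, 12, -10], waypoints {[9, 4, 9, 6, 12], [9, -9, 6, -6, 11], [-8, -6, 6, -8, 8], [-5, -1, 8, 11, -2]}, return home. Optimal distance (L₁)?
160
(one optimal route: (7, 6, 5, 12, -10) → (9, 4, 9, 6, 12) → (9, -9, 6, -6, 11) → (-8, -6, 6, -8, 8) → (-5, -1, 8, 11, -2) → (7, 6, 5, 12, -10))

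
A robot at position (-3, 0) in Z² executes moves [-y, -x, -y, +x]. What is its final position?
(-3, -2)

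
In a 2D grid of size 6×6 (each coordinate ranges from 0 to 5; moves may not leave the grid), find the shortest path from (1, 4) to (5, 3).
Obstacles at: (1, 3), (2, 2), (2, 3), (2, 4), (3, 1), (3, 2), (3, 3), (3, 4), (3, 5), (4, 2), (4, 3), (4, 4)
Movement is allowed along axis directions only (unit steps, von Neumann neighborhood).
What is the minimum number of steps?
13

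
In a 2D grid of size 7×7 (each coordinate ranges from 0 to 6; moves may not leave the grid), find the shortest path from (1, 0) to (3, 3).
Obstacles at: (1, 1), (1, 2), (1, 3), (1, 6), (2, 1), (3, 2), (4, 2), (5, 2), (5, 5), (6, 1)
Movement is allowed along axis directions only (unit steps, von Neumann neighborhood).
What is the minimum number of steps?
9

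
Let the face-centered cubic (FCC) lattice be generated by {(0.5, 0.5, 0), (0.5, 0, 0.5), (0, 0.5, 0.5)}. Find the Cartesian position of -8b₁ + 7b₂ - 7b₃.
(-0.5, -7.5, 0)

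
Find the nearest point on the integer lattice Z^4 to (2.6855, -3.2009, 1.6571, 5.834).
(3, -3, 2, 6)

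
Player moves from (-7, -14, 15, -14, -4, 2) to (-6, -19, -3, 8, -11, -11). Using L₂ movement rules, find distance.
32.4345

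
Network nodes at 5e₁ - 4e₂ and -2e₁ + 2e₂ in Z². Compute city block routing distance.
13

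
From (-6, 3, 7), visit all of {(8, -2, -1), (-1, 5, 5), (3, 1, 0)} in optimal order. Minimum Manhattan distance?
31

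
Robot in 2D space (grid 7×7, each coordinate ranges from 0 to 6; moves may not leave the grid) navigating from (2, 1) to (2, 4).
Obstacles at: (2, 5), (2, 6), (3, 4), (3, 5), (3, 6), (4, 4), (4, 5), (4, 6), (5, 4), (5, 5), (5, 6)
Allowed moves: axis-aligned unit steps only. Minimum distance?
3
(one shortest path: (2, 1) → (2, 2) → (2, 3) → (2, 4))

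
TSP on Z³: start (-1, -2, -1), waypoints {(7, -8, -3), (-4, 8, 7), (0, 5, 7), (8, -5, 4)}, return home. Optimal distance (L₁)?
76
(one optimal route: (-1, -2, -1) → (7, -8, -3) → (8, -5, 4) → (0, 5, 7) → (-4, 8, 7) → (-1, -2, -1))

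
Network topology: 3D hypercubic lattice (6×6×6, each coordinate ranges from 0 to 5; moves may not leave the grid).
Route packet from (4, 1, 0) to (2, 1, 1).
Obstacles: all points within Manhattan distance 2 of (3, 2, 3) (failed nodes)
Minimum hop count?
3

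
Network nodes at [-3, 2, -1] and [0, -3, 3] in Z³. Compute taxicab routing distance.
12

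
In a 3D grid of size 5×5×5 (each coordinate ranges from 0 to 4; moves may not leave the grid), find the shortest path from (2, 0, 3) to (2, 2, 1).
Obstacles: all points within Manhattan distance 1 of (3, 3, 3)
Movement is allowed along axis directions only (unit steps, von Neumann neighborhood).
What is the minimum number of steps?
4
(one shortest path: (2, 0, 3) → (2, 1, 3) → (2, 2, 3) → (2, 2, 2) → (2, 2, 1))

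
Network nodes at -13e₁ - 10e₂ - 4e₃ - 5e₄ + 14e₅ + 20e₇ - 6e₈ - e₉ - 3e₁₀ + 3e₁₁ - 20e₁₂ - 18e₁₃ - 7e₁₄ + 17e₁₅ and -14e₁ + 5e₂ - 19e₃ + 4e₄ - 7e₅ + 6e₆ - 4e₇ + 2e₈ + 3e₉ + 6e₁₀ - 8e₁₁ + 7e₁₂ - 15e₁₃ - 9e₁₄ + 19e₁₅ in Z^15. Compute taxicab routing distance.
157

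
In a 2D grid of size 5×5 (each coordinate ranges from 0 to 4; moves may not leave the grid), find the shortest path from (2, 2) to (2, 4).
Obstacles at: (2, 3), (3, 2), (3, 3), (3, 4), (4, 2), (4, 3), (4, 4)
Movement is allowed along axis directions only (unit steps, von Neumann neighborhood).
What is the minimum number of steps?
4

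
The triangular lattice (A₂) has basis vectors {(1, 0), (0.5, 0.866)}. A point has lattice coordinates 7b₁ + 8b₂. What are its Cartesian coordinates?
(11, 6.928)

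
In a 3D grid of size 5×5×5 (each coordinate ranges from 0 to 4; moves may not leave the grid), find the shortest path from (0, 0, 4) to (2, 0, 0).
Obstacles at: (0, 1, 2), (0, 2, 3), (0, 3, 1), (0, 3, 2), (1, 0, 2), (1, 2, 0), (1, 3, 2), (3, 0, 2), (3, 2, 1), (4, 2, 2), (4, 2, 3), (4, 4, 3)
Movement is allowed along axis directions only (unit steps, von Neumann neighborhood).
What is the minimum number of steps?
6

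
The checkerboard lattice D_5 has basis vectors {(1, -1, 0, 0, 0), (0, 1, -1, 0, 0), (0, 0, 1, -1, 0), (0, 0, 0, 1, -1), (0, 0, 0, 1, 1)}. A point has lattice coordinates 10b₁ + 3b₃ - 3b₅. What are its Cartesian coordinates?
(10, -10, 3, -6, -3)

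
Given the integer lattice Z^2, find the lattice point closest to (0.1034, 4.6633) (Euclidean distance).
(0, 5)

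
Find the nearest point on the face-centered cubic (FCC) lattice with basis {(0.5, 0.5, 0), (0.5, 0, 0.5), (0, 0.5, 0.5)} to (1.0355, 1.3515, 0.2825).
(1, 1.5, 0.5)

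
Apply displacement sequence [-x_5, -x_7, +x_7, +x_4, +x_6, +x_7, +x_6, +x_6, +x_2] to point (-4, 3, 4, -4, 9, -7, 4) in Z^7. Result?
(-4, 4, 4, -3, 8, -4, 5)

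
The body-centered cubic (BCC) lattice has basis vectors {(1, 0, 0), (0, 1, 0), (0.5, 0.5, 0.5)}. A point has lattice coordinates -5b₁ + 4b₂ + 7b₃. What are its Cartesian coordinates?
(-1.5, 7.5, 3.5)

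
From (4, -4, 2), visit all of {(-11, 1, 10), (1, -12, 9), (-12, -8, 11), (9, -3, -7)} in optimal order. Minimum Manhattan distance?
78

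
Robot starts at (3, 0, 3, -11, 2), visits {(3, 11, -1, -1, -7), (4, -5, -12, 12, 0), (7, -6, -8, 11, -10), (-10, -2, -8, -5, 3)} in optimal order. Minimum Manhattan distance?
136
(one optimal route: (3, 0, 3, -11, 2) → (-10, -2, -8, -5, 3) → (4, -5, -12, 12, 0) → (7, -6, -8, 11, -10) → (3, 11, -1, -1, -7))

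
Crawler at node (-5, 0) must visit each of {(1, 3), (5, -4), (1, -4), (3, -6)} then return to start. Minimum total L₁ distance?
38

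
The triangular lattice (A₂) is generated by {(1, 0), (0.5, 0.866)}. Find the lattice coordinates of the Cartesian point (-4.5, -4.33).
-2b₁ - 5b₂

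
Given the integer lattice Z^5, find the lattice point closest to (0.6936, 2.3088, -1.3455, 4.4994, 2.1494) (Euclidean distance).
(1, 2, -1, 4, 2)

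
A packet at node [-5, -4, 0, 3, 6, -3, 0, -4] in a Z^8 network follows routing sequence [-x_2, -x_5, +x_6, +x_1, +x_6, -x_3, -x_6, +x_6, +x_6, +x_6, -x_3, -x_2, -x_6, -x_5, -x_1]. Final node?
(-5, -6, -2, 3, 4, 0, 0, -4)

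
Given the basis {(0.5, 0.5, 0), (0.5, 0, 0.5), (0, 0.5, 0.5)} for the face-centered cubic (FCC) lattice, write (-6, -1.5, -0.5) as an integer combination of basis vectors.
-7b₁ - 5b₂ + 4b₃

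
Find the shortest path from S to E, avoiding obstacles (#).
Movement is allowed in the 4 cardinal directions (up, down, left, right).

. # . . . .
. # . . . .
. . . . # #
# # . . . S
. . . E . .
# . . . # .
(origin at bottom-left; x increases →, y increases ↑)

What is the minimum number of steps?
3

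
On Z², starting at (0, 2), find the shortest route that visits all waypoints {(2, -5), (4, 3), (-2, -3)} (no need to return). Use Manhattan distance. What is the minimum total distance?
21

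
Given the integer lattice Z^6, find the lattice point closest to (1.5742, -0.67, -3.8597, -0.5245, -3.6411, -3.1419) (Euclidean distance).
(2, -1, -4, -1, -4, -3)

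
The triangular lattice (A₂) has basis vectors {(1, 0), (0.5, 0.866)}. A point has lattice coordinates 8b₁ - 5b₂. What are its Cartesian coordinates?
(5.5, -4.33)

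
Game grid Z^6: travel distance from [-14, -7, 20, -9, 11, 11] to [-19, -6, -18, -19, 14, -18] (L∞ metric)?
38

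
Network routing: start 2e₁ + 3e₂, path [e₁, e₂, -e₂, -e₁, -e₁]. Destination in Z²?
(1, 3)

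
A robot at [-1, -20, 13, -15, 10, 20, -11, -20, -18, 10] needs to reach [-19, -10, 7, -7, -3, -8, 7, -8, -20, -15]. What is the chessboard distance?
28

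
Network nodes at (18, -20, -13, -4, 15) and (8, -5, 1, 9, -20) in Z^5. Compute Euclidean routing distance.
43.7607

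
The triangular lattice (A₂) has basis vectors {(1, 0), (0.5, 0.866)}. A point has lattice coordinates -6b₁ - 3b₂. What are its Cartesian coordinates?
(-7.5, -2.598)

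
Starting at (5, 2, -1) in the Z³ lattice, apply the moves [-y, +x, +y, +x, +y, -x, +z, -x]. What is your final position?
(5, 3, 0)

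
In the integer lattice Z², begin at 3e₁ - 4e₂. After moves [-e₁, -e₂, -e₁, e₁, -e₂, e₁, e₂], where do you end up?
(3, -5)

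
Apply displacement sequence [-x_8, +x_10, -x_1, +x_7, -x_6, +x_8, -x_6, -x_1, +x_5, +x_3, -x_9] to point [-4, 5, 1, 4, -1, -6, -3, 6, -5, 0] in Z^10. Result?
(-6, 5, 2, 4, 0, -8, -2, 6, -6, 1)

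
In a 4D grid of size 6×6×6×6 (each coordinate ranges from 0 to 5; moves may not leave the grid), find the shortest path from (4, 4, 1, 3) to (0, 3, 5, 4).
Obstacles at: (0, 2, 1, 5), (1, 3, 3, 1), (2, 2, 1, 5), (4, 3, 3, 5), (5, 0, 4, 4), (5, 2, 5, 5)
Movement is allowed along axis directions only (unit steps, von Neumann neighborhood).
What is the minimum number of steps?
10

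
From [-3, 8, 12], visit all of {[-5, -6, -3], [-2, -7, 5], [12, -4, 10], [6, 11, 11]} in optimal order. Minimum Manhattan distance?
69
(one optimal route: (-3, 8, 12) → (6, 11, 11) → (12, -4, 10) → (-2, -7, 5) → (-5, -6, -3))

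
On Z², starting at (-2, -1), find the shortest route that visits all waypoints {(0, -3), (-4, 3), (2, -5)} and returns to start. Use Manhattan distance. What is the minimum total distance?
28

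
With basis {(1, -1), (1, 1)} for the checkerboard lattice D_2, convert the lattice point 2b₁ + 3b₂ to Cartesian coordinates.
(5, 1)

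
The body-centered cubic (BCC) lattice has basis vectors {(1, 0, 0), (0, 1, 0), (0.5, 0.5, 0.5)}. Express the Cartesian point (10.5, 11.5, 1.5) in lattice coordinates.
9b₁ + 10b₂ + 3b₃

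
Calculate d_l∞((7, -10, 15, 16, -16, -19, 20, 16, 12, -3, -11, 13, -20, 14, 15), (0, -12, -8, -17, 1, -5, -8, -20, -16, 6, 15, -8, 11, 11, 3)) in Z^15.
36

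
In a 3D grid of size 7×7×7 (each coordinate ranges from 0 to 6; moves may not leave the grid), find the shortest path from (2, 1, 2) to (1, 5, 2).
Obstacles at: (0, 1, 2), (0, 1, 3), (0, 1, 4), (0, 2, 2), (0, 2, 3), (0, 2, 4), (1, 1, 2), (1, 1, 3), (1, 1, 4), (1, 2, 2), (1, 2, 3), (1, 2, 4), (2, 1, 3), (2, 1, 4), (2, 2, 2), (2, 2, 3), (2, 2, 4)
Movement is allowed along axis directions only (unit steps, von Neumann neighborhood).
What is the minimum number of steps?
7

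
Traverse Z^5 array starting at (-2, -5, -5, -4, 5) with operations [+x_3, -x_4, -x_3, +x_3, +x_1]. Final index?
(-1, -5, -4, -5, 5)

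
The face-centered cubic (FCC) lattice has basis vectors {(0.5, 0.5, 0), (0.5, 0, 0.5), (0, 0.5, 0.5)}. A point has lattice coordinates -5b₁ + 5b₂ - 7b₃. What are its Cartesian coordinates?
(0, -6, -1)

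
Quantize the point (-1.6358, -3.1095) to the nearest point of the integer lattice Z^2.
(-2, -3)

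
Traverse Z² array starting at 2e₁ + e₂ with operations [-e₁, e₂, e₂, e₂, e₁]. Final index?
(2, 4)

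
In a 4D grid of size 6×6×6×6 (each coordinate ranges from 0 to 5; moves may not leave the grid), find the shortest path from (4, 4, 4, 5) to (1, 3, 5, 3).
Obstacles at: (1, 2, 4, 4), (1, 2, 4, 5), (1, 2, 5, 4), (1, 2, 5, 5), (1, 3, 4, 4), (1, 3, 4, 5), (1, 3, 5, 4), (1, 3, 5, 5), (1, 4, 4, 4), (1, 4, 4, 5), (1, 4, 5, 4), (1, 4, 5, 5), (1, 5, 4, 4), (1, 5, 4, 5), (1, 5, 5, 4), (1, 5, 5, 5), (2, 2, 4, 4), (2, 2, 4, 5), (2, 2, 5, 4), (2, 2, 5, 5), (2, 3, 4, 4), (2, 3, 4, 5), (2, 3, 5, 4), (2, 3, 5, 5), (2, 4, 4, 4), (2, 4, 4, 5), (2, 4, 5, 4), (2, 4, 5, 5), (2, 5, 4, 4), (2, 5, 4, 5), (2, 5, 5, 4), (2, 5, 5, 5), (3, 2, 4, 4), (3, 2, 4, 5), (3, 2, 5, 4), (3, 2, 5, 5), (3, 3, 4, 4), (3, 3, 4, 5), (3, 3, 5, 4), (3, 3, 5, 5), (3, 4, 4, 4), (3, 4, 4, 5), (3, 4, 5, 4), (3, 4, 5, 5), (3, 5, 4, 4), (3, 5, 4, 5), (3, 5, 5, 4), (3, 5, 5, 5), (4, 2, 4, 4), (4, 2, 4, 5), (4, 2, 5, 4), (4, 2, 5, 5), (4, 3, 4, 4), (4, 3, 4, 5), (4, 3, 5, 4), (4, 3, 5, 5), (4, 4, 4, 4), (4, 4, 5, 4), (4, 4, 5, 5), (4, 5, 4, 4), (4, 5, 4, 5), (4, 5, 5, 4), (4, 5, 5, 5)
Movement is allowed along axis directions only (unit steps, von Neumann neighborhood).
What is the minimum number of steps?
9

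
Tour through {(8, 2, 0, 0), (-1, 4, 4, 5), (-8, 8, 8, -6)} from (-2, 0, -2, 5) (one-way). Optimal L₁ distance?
65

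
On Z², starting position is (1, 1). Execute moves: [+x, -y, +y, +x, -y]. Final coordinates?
(3, 0)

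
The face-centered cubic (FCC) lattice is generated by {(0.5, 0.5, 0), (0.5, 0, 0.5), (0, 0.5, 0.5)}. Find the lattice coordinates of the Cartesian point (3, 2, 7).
-2b₁ + 8b₂ + 6b₃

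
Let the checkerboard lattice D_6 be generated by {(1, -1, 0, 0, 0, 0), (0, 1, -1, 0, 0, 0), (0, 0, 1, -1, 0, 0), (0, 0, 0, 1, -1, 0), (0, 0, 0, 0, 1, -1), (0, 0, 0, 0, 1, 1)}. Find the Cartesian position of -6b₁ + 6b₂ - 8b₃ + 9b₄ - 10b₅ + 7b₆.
(-6, 12, -14, 17, -12, 17)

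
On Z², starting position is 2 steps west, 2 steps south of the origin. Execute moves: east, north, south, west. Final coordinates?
(-2, -2)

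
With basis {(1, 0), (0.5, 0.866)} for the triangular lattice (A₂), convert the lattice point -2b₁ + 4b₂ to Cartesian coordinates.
(0, 3.464)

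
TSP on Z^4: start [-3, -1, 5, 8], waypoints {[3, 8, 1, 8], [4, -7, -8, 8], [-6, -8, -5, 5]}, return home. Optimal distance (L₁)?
84
(one optimal route: (-3, -1, 5, 8) → (3, 8, 1, 8) → (4, -7, -8, 8) → (-6, -8, -5, 5) → (-3, -1, 5, 8))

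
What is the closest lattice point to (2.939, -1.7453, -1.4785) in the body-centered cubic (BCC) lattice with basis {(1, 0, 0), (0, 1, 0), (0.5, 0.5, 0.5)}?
(2.5, -1.5, -1.5)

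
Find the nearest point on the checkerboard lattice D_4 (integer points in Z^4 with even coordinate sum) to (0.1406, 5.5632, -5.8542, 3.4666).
(0, 6, -6, 4)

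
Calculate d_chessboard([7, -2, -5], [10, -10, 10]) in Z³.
15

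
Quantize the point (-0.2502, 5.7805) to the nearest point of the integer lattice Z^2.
(0, 6)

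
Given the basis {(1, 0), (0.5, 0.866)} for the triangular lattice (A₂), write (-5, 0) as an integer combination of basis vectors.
-5b₁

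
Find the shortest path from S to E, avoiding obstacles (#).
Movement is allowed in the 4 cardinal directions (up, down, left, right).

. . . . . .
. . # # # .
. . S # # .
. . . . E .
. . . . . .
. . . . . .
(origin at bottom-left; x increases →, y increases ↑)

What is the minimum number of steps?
3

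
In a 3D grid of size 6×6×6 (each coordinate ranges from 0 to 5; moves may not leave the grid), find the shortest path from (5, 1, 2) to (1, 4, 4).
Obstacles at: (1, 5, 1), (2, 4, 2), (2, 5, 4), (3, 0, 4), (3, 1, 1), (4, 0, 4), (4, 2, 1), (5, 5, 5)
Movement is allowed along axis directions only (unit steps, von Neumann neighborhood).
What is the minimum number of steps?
9
(one shortest path: (5, 1, 2) → (4, 1, 2) → (3, 1, 2) → (2, 1, 2) → (1, 1, 2) → (1, 2, 2) → (1, 3, 2) → (1, 4, 2) → (1, 4, 3) → (1, 4, 4))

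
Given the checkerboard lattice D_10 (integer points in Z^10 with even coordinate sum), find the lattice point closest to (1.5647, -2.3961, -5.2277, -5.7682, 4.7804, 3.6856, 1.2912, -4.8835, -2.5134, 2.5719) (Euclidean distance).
(2, -2, -5, -6, 5, 4, 1, -5, -3, 3)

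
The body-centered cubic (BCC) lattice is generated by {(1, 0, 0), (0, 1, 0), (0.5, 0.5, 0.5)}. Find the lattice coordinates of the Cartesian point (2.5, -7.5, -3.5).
6b₁ - 4b₂ - 7b₃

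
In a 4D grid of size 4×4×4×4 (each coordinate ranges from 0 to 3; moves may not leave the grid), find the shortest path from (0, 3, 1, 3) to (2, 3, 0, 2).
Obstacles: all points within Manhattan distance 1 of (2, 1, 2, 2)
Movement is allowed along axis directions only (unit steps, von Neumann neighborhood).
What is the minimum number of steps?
4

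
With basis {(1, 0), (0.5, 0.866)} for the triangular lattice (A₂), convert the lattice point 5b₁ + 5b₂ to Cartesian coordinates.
(7.5, 4.33)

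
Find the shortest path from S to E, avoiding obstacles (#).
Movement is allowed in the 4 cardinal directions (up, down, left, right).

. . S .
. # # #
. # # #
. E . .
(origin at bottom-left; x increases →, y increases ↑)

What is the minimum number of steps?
6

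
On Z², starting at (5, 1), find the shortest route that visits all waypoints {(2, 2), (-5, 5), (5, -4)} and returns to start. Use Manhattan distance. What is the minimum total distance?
38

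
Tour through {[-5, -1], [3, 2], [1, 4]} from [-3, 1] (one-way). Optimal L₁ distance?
19
(one optimal route: (-3, 1) → (-5, -1) → (3, 2) → (1, 4))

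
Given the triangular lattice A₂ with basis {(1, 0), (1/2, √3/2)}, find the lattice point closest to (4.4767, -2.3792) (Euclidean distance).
(4.5, -2.598)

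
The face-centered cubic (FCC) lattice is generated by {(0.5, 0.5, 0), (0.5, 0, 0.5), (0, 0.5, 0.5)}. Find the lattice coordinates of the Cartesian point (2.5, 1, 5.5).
-2b₁ + 7b₂ + 4b₃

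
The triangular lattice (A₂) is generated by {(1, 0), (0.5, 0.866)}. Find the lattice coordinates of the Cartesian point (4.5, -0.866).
5b₁ - b₂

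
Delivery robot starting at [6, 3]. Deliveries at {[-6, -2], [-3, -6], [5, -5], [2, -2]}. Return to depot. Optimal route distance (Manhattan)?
42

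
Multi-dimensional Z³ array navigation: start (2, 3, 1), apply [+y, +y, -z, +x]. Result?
(3, 5, 0)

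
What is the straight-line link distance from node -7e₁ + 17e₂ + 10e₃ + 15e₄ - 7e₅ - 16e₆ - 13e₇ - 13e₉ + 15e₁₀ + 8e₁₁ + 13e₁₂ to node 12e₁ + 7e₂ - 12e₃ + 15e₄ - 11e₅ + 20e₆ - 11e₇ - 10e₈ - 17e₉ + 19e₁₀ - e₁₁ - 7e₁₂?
53.6097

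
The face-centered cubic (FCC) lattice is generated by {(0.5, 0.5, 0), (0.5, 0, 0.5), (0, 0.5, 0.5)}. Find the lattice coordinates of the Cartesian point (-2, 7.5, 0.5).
5b₁ - 9b₂ + 10b₃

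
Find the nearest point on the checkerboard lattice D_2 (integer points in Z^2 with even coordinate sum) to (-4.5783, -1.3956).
(-5, -1)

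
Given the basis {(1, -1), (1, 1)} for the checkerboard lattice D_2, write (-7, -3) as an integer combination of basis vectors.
-2b₁ - 5b₂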